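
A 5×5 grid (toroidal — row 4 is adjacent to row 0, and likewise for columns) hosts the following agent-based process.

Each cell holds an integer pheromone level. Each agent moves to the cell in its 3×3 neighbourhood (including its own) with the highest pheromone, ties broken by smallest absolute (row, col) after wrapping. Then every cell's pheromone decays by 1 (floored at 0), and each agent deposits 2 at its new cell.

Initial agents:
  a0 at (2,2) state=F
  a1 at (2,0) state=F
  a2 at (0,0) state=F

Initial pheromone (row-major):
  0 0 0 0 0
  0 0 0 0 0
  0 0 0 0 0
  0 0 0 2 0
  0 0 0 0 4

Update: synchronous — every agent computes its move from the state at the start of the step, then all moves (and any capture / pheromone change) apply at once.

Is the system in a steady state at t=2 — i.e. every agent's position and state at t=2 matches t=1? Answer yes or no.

t=1: a0@(3,3) a1@(1,0) a2@(4,4) | pheromone: 0 0 0 0 0 / 2 0 0 0 0 / 0 0 0 0 0 / 0 0 0 3 0 / 0 0 0 0 5
t=2: a0@(4,4) a1@(1,0) a2@(4,4) | pheromone: 0 0 0 0 0 / 3 0 0 0 0 / 0 0 0 0 0 / 0 0 0 2 0 / 0 0 0 0 8

no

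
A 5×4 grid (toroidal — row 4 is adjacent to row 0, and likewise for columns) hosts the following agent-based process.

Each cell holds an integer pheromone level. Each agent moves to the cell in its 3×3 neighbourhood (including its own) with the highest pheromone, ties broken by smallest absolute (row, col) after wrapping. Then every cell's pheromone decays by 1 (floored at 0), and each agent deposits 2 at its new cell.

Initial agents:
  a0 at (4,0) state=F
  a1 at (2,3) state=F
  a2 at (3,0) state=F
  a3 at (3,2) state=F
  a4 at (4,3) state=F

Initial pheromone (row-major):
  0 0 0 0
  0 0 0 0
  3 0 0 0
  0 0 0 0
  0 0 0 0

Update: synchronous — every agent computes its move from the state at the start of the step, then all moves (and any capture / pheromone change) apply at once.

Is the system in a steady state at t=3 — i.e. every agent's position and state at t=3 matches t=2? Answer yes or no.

t=1: a0@(0,0) a1@(2,0) a2@(2,0) a3@(2,1) a4@(0,0) | pheromone: 4 0 0 0 / 0 0 0 0 / 6 2 0 0 / 0 0 0 0 / 0 0 0 0
t=2: a0@(0,0) a1@(2,0) a2@(2,0) a3@(2,0) a4@(0,0) | pheromone: 7 0 0 0 / 0 0 0 0 / 11 1 0 0 / 0 0 0 0 / 0 0 0 0
t=3: a0@(0,0) a1@(2,0) a2@(2,0) a3@(2,0) a4@(0,0) | pheromone: 10 0 0 0 / 0 0 0 0 / 16 0 0 0 / 0 0 0 0 / 0 0 0 0

yes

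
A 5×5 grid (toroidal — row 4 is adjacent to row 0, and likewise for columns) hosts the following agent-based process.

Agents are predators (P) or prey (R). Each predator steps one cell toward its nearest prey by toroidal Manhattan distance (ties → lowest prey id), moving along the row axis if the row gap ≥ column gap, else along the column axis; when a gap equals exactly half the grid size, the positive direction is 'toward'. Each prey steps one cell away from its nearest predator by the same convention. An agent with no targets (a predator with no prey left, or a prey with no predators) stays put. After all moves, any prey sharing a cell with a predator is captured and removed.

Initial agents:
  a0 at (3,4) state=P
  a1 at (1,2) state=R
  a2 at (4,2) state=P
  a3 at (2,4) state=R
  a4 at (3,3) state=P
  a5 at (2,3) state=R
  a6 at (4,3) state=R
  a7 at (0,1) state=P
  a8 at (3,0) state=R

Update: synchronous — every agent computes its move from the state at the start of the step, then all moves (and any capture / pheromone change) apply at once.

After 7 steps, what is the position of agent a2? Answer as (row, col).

(1, 4)

t=1: a0@(2,4):P a1@(2,2):R a2@(4,3):P a3@(1,4):R a4@(2,3):P a5@(1,3):R a6@(4,4):R a7@(1,1):P a8@(3,1):R
t=2: a0@(1,4):P a2@(4,4):P a3@(0,4):R a4@(2,2):P a5@(0,3):R a6@(4,0):R a7@(2,1):P a8@(4,1):R
t=3: a0@(0,4):P a2@(0,4):P a3@(4,4):R a4@(1,2):P a5@(4,3):R a6@(4,1):R a7@(3,1):P a8@(4,2):R
t=4: a0@(4,4):P a2@(4,4):P a3@(3,4):R a4@(0,2):P a5@(3,3):R a6@(0,1):R a7@(4,1):P a8@(3,2):R
t=5: a0@(3,4):P a2@(3,4):P a3@(2,4):R a4@(0,1):P a5@(2,3):R a6@(0,0):R a7@(0,1):P a8@(2,2):R
t=6: a0@(2,4):P a2@(2,4):P a3@(1,4):R a4@(0,0):P a5@(1,3):R a6@(0,4):R a7@(0,0):P a8@(2,1):R
t=7: a0@(1,4):P a2@(1,4):P a4@(0,4):P a5@(0,3):R a6@(0,3):R a7@(0,4):P a8@(2,2):R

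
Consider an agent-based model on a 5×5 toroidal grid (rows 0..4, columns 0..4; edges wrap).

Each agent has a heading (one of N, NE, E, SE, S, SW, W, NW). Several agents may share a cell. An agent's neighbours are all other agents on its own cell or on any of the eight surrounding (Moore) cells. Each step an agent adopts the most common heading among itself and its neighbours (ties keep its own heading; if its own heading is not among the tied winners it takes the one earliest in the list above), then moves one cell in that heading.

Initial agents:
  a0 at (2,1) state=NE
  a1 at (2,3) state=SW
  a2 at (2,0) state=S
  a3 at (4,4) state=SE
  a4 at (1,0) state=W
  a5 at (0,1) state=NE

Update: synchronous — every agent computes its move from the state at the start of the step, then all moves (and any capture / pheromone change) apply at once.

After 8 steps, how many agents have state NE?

6

t=1: a0@(1,2):NE a1@(3,2):SW a2@(3,0):S a3@(0,0):SE a4@(0,1):NE a5@(4,2):NE
t=2: a0@(0,3):NE a1@(4,1):SW a2@(4,0):S a3@(1,1):SE a4@(4,2):NE a5@(3,3):NE
t=3: a0@(4,4):NE a1@(0,0):SW a2@(0,0):S a3@(2,2):SE a4@(3,3):NE a5@(2,4):NE
t=4: a0@(3,0):NE a1@(1,4):SW a2@(1,0):S a3@(3,3):SE a4@(2,4):NE a5@(1,0):NE
t=5: a0@(2,1):NE a1@(0,0):NE a2@(0,1):NE a3@(4,4):SE a4@(1,0):NE a5@(0,1):NE
t=6: a0@(1,2):NE a1@(4,1):NE a2@(4,2):NE a3@(0,0):SE a4@(0,1):NE a5@(4,2):NE
t=7: a0@(0,3):NE a1@(3,2):NE a2@(3,3):NE a3@(4,1):NE a4@(4,2):NE a5@(3,3):NE
t=8: a0@(4,4):NE a1@(2,3):NE a2@(2,4):NE a3@(3,2):NE a4@(3,3):NE a5@(2,4):NE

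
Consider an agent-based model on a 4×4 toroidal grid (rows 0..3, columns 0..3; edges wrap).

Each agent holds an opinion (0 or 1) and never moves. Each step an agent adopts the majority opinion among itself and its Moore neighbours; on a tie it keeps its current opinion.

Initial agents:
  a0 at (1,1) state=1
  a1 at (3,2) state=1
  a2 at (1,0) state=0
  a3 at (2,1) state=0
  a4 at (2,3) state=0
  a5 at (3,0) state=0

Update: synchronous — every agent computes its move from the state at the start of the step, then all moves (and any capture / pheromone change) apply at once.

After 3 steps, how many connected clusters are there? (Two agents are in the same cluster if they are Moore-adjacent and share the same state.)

1

t=1: a0@(1,1):0 a1@(3,2):0 a2@(1,0):0 a3@(2,1):0 a4@(2,3):0 a5@(3,0):0
t=2: (unchanged — steady state)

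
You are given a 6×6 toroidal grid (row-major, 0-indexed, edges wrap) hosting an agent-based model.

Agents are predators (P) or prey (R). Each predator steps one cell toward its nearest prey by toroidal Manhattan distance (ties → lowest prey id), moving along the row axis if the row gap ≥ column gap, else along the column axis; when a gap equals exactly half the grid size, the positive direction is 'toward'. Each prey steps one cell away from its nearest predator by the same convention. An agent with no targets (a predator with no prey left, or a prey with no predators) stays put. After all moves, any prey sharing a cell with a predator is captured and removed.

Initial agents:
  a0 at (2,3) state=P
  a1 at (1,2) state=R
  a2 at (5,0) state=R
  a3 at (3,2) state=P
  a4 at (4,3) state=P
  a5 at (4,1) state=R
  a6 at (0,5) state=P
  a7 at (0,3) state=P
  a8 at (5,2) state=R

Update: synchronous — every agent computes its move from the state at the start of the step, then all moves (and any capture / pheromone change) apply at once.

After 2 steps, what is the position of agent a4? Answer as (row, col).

t=1: a0@(1,3):P a1@(0,2):R a2@(4,0):R a3@(2,2):P a4@(4,2):P a5@(5,1):R a6@(5,5):P a7@(1,3):P a8@(0,2):R
t=2: a0@(0,3):P a3@(1,2):P a4@(5,2):P a5@(0,1):R a6@(4,5):P a7@(0,3):P

(5, 2)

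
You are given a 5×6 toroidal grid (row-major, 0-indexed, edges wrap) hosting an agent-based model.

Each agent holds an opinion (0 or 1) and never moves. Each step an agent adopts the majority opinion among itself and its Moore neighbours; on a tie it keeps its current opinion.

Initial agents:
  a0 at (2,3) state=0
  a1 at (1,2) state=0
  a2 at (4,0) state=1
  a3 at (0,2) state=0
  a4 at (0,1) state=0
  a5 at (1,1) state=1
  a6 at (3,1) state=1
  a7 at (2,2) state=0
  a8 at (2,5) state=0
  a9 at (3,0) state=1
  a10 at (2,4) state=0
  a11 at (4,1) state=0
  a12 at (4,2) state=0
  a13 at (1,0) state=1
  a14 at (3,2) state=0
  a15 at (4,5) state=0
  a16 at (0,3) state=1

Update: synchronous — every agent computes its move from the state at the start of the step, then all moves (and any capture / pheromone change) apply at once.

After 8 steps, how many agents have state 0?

t=1: a0@(2,3):0 a1@(1,2):0 a2@(4,0):1 a3@(0,2):0 a4@(0,1):0 a5@(1,1):0 a6@(3,1):0 a7@(2,2):0 a8@(2,5):0 a9@(3,0):1 a10@(2,4):0 a11@(4,1):0 a12@(4,2):0 a13@(1,0):1 a14@(3,2):0 a15@(4,5):1 a16@(0,3):0
t=2: a0@(2,3):0 a1@(1,2):0 a2@(4,0):1 a3@(0,2):0 a4@(0,1):0 a5@(1,1):0 a6@(3,1):0 a7@(2,2):0 a8@(2,5):0 a9@(3,0):1 a10@(2,4):0 a11@(4,1):0 a12@(4,2):0 a13@(1,0):0 a14@(3,2):0 a15@(4,5):1 a16@(0,3):0
t=3: (unchanged — steady state)

14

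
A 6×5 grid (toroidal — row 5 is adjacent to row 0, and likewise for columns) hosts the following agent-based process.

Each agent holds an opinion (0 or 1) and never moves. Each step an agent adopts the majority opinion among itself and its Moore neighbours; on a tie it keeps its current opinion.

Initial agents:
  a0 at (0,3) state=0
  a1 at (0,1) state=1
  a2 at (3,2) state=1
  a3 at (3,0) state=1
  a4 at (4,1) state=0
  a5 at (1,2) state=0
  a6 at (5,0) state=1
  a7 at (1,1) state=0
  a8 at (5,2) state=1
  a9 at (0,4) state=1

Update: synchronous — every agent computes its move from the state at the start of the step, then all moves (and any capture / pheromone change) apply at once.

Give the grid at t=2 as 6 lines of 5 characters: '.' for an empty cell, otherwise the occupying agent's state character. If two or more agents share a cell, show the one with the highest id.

.1.01
.00..
.....
1.1..
.1...
1.1..

t=1: a0@(0,3):0 a1@(0,1):1 a2@(3,2):1 a3@(3,0):1 a4@(4,1):1 a5@(1,2):0 a6@(5,0):1 a7@(1,1):0 a8@(5,2):1 a9@(0,4):1
t=2: (unchanged — steady state)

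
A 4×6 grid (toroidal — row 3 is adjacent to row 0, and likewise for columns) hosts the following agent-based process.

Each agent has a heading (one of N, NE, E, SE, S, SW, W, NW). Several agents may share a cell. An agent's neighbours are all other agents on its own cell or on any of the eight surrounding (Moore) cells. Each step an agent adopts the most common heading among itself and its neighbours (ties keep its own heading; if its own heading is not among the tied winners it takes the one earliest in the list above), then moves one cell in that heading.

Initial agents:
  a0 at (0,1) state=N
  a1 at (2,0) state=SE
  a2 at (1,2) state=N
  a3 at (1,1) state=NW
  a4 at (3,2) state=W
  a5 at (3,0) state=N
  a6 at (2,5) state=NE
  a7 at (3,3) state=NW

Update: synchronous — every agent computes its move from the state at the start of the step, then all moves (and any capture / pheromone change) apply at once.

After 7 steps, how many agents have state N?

t=1: a0@(3,1):N a1@(3,1):SE a2@(0,2):N a3@(0,1):N a4@(3,1):W a5@(2,0):N a6@(1,0):NE a7@(2,2):NW
t=2: a0@(2,1):N a1@(2,1):N a2@(3,2):N a3@(3,1):N a4@(2,1):N a5@(1,0):N a6@(0,0):N a7@(1,1):NW
t=3: a0@(1,1):N a1@(1,1):N a2@(2,2):N a3@(2,1):N a4@(1,1):N a5@(0,0):N a6@(3,0):N a7@(0,1):N
t=4: a0@(0,1):N a1@(0,1):N a2@(1,2):N a3@(1,1):N a4@(0,1):N a5@(3,0):N a6@(2,0):N a7@(3,1):N
t=5: a0@(3,1):N a1@(3,1):N a2@(0,2):N a3@(0,1):N a4@(3,1):N a5@(2,0):N a6@(1,0):N a7@(2,1):N
t=6: a0@(2,1):N a1@(2,1):N a2@(3,2):N a3@(3,1):N a4@(2,1):N a5@(1,0):N a6@(0,0):N a7@(1,1):N
t=7: a0@(1,1):N a1@(1,1):N a2@(2,2):N a3@(2,1):N a4@(1,1):N a5@(0,0):N a6@(3,0):N a7@(0,1):N

8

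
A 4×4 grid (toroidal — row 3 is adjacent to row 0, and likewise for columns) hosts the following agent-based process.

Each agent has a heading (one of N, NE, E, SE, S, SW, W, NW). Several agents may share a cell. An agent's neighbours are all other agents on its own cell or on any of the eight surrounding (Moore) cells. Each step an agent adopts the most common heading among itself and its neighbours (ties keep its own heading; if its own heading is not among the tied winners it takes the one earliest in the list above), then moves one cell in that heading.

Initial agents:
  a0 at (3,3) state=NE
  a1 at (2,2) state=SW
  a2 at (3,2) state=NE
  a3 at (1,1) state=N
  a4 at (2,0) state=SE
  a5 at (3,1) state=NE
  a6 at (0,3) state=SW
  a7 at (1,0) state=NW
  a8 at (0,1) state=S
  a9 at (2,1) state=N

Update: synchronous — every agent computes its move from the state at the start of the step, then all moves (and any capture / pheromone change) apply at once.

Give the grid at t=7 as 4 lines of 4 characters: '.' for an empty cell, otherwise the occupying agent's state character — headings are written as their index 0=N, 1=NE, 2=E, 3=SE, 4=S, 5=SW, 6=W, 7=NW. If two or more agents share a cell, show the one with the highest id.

t=1: a0@(2,0):NE a1@(1,3):NE a2@(2,3):NE a3@(0,1):N a4@(1,0):N a5@(2,2):NE a6@(3,0):NE a7@(0,0):N a8@(3,2):NE a9@(1,1):N
t=2: a0@(1,1):NE a1@(0,0):NE a2@(1,0):NE a3@(3,1):N a4@(0,0):N a5@(1,3):NE a6@(2,1):NE a7@(3,0):N a8@(2,3):NE a9@(0,1):N
t=3: a0@(0,2):NE a1@(3,1):NE a2@(0,1):NE a3@(2,1):N a4@(3,0):N a5@(0,0):NE a6@(1,2):NE a7@(2,0):N a8@(1,0):NE a9@(3,1):N
t=4: a0@(3,3):NE a1@(2,2):NE a2@(3,2):NE a3@(1,1):N a4@(2,0):N a5@(3,1):NE a6@(0,3):NE a7@(1,0):N a8@(0,1):NE a9@(2,1):N
t=5: a0@(2,0):NE a1@(1,3):NE a2@(2,3):NE a3@(0,1):N a4@(1,0):N a5@(2,2):NE a6@(3,0):NE a7@(0,0):N a8@(3,2):NE a9@(1,1):N
t=6: a0@(1,1):NE a1@(0,0):NE a2@(1,0):NE a3@(3,1):N a4@(0,0):N a5@(1,3):NE a6@(2,1):NE a7@(3,0):N a8@(2,3):NE a9@(0,1):N
t=7: a0@(0,2):NE a1@(3,1):NE a2@(0,1):NE a3@(2,1):N a4@(3,0):N a5@(0,0):NE a6@(1,2):NE a7@(2,0):N a8@(1,0):NE a9@(3,1):N

111.
1.1.
00..
00..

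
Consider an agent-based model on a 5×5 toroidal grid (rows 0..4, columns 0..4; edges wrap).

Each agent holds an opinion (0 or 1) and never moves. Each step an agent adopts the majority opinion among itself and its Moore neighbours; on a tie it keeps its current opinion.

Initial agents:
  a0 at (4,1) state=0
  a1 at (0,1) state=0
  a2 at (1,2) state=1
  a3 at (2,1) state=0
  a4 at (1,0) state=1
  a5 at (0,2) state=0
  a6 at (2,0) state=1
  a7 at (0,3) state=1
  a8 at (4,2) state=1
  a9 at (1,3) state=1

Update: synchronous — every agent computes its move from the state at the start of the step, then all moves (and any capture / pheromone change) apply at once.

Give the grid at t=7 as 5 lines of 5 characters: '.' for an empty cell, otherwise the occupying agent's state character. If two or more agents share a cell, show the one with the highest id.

.011.
1.11.
11...
.....
.00..

t=1: a0@(4,1):0 a1@(0,1):0 a2@(1,2):1 a3@(2,1):1 a4@(1,0):1 a5@(0,2):1 a6@(2,0):1 a7@(0,3):1 a8@(4,2):0 a9@(1,3):1
t=2: (unchanged — steady state)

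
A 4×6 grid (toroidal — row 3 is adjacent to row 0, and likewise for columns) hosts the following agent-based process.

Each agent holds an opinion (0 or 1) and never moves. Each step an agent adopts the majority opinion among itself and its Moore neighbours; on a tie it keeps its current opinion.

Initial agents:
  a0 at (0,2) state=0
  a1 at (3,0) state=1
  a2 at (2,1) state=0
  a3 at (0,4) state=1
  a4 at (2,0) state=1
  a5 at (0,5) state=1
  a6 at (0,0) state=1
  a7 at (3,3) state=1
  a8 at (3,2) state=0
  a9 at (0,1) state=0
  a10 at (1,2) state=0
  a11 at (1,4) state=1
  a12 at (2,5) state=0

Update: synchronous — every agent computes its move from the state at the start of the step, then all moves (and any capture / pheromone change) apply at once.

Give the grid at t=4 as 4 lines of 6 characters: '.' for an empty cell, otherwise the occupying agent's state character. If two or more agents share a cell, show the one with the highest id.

100.11
..0.1.
10...1
1.01..

t=1: a0@(0,2):0 a1@(3,0):1 a2@(2,1):0 a3@(0,4):1 a4@(2,0):1 a5@(0,5):1 a6@(0,0):1 a7@(3,3):1 a8@(3,2):0 a9@(0,1):0 a10@(1,2):0 a11@(1,4):1 a12@(2,5):1
t=2: (unchanged — steady state)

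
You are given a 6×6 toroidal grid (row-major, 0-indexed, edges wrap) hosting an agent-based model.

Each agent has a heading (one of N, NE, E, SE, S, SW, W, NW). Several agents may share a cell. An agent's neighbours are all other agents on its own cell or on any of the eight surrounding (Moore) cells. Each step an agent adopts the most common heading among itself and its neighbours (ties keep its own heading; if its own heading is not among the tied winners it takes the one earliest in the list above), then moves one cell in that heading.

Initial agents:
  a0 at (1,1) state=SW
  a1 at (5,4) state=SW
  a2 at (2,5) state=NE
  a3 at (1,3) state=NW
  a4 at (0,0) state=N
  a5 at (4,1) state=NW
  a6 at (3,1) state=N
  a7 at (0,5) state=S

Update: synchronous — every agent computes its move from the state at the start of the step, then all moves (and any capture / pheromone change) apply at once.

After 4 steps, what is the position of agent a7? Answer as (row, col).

t=1: a0@(2,0):SW a1@(0,3):SW a2@(1,0):NE a3@(0,2):NW a4@(5,0):N a5@(3,0):NW a6@(2,1):N a7@(1,5):S
t=2: a0@(3,5):SW a1@(1,2):SW a2@(0,1):NE a3@(5,1):NW a4@(4,0):N a5@(2,5):NW a6@(1,1):N a7@(2,5):S
t=3: a0@(4,4):SW a1@(2,1):SW a2@(5,2):NE a3@(4,0):NW a4@(3,0):N a5@(1,4):NW a6@(0,1):N a7@(3,5):S
t=4: a0@(5,3):SW a1@(3,0):SW a2@(4,3):NE a3@(3,5):NW a4@(2,0):N a5@(0,3):NW a6@(5,1):N a7@(4,5):S

(4, 5)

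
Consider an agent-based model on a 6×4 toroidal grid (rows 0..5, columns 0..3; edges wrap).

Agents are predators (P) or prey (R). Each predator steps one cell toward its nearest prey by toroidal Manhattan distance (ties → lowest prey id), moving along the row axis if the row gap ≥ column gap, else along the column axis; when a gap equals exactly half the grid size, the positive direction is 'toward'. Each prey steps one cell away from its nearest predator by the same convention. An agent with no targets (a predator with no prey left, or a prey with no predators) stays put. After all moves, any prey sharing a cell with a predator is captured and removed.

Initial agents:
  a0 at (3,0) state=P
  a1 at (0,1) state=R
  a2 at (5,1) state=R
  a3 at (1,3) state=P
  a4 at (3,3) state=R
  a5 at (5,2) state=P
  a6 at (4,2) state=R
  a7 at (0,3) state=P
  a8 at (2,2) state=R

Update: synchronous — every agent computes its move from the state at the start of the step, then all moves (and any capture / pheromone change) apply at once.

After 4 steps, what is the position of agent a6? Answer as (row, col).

(3, 3)

t=1: a0@(3,3):P a1@(1,1):R a2@(5,0):R a3@(2,3):P a4@(3,2):R a5@(5,1):P a6@(3,2):R a7@(0,0):P a8@(3,2):R
t=2: a0@(3,2):P a1@(2,1):R a2@(5,3):R a3@(3,3):P a4@(3,1):R a5@(5,0):P a6@(3,1):R a7@(5,0):P a8@(3,1):R
t=3: a0@(3,1):P a1@(1,1):R a2@(5,2):R a3@(4,3):P a4@(3,0):R a5@(5,3):P a6@(3,0):R a7@(5,3):P a8@(3,0):R
t=4: a0@(3,0):P a1@(0,1):R a2@(5,1):R a3@(5,3):P a4@(3,3):R a5@(5,2):P a6@(3,3):R a7@(5,2):P a8@(3,3):R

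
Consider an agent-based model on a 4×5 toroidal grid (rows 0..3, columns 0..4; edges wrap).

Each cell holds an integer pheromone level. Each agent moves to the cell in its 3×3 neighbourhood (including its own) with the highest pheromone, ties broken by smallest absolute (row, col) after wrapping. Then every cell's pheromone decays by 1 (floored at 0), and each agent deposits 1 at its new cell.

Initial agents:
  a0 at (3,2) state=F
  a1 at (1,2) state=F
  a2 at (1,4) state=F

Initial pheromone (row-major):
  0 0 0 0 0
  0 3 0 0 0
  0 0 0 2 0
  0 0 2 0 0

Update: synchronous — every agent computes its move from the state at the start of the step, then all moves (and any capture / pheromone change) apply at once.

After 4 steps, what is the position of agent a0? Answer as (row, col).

t=1: a0@(2,3) a1@(1,1) a2@(2,3) | pheromone: 0 0 0 0 0 / 0 3 0 0 0 / 0 0 0 3 0 / 0 0 1 0 0
t=2: a0@(2,3) a1@(1,1) a2@(2,3) | pheromone: 0 0 0 0 0 / 0 3 0 0 0 / 0 0 0 4 0 / 0 0 0 0 0
t=3: a0@(2,3) a1@(1,1) a2@(2,3) | pheromone: 0 0 0 0 0 / 0 3 0 0 0 / 0 0 0 5 0 / 0 0 0 0 0
t=4: a0@(2,3) a1@(1,1) a2@(2,3) | pheromone: 0 0 0 0 0 / 0 3 0 0 0 / 0 0 0 6 0 / 0 0 0 0 0

(2, 3)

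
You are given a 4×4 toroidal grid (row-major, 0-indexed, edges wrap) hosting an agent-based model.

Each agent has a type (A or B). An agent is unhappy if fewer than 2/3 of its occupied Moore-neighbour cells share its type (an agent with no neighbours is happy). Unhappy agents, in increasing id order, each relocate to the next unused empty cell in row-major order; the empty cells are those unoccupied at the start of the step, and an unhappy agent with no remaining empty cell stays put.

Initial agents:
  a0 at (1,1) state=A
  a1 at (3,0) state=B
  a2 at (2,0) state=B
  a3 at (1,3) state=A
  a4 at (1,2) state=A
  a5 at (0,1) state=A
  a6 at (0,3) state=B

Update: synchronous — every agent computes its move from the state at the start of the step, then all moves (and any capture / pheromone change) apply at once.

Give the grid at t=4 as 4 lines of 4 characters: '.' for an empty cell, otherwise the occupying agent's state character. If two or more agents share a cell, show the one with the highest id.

t=1: a0@(1,1):A a1@(3,0):B a2@(0,0):B a3@(0,2):A a4@(1,2):A a5@(0,1):A a6@(1,0):B
t=2: a0@(0,3):A a1@(1,3):B a2@(2,0):B a3@(0,2):A a4@(1,2):A a5@(2,1):A a6@(2,2):B
t=3: a0@(0,3):A a1@(0,0):B a2@(0,1):B a3@(0,2):A a4@(1,0):A a5@(1,1):A a6@(2,3):B
t=4: a0@(0,3):A a1@(1,2):B a2@(1,3):B a3@(0,2):A a4@(2,0):A a5@(2,1):A a6@(2,2):B

..AA
..BB
AAB.
....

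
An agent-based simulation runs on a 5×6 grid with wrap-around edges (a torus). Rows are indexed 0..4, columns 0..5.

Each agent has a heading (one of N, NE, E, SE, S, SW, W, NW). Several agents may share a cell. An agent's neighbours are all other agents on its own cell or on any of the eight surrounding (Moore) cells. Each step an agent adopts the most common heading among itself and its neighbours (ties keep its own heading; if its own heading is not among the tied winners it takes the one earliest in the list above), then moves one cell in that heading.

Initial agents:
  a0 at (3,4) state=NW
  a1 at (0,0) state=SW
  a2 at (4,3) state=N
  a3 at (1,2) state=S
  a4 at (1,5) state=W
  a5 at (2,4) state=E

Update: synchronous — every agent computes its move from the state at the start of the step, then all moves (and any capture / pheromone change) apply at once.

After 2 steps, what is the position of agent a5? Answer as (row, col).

t=1: a0@(2,3):NW a1@(1,5):SW a2@(3,3):N a3@(2,2):S a4@(1,4):W a5@(2,5):E
t=2: a0@(1,2):NW a1@(2,4):SW a2@(2,3):N a3@(3,2):S a4@(1,3):W a5@(2,0):E

(2, 0)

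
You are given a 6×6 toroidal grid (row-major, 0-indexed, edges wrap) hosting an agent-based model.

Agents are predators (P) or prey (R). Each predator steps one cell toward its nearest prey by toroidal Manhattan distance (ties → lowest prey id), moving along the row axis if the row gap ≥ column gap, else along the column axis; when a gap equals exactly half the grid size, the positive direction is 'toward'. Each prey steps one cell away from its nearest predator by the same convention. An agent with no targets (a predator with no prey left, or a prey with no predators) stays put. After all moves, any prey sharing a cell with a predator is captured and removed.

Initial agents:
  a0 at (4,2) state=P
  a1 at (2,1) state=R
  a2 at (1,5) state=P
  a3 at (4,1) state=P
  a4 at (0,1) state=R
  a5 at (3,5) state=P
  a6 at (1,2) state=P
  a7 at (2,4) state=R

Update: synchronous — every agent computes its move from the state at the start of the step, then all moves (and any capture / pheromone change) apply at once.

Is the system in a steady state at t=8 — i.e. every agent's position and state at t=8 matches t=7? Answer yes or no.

t=1: a0@(3,2):P a1@(1,1):R a2@(2,5):P a3@(3,1):P a4@(1,1):R a5@(2,5):P a6@(2,2):P a7@(3,4):R
t=2: a0@(3,3):P a1@(0,1):R a2@(3,5):P a3@(2,1):P a4@(0,1):R a5@(3,5):P a6@(1,2):P
t=3: a0@(4,3):P a1@(5,1):R a2@(4,5):P a3@(1,1):P a4@(5,1):R a5@(4,5):P a6@(0,2):P
t=4: a0@(4,2):P a1@(4,1):R a2@(4,0):P a3@(0,1):P a4@(4,1):R a5@(4,0):P a6@(5,2):P
t=5: a0@(4,1):P a1@(4,0):R a2@(4,1):P a3@(5,1):P a4@(4,0):R a5@(4,1):P a6@(4,2):P
t=6: a0@(4,0):P a1@(4,5):R a2@(4,0):P a3@(4,1):P a4@(4,5):R a5@(4,0):P a6@(4,1):P
t=7: a0@(4,5):P a1@(4,4):R a2@(4,5):P a3@(4,0):P a4@(4,4):R a5@(4,5):P a6@(4,0):P
t=8: a0@(4,4):P a1@(4,3):R a2@(4,4):P a3@(4,5):P a4@(4,3):R a5@(4,4):P a6@(4,5):P

no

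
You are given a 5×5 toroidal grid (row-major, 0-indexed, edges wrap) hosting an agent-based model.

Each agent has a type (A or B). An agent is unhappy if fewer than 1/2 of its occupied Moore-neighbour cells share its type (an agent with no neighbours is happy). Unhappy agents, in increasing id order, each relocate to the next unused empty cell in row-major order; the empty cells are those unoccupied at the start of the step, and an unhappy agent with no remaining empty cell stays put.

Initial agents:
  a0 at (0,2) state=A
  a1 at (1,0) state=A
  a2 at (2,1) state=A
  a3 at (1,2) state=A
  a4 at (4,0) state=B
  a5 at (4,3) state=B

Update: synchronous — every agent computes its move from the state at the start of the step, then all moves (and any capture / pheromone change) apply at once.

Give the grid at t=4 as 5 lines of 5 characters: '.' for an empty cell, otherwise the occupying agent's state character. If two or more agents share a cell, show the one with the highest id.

t=1: a0@(0,2):A a1@(1,0):A a2@(2,1):A a3@(1,2):A a4@(4,0):B a5@(0,0):B
t=2: (unchanged — steady state)

B.A..
A.A..
.A...
.....
B....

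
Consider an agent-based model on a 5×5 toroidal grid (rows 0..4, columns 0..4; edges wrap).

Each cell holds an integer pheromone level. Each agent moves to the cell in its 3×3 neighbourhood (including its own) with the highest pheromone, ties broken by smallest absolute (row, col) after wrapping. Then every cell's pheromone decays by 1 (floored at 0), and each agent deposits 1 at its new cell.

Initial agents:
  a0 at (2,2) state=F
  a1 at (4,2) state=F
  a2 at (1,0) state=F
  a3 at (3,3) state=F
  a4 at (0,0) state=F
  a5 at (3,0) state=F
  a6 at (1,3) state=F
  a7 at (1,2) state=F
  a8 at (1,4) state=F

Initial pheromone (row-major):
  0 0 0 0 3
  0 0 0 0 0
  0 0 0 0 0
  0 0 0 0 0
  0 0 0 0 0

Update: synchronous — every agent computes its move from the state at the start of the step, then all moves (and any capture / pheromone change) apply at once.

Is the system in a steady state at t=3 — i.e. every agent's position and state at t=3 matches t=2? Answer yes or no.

no

t=1: a0@(1,1) a1@(0,1) a2@(0,4) a3@(2,2) a4@(0,4) a5@(2,0) a6@(0,4) a7@(0,1) a8@(0,4) | pheromone: 0 2 0 0 6 / 0 1 0 0 0 / 1 0 1 0 0 / 0 0 0 0 0 / 0 0 0 0 0
t=2: a0@(0,1) a1@(0,1) a2@(0,4) a3@(1,1) a4@(0,4) a5@(1,1) a6@(0,4) a7@(0,1) a8@(0,4) | pheromone: 0 4 0 0 9 / 0 2 0 0 0 / 0 0 0 0 0 / 0 0 0 0 0 / 0 0 0 0 0
t=3: a0@(0,1) a1@(0,1) a2@(0,4) a3@(0,1) a4@(0,4) a5@(0,1) a6@(0,4) a7@(0,1) a8@(0,4) | pheromone: 0 8 0 0 12 / 0 1 0 0 0 / 0 0 0 0 0 / 0 0 0 0 0 / 0 0 0 0 0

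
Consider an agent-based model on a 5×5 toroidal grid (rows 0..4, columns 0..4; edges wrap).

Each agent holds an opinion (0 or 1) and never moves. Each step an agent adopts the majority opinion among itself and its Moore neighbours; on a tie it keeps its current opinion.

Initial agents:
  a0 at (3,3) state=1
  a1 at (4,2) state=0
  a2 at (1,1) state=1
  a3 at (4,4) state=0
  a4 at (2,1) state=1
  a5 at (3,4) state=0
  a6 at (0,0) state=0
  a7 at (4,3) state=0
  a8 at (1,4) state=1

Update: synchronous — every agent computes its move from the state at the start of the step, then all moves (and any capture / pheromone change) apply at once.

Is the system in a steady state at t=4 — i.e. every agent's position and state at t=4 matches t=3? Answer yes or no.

yes

t=1: a0@(3,3):0 a1@(4,2):0 a2@(1,1):1 a3@(4,4):0 a4@(2,1):1 a5@(3,4):0 a6@(0,0):0 a7@(4,3):0 a8@(1,4):1
t=2: (unchanged — steady state)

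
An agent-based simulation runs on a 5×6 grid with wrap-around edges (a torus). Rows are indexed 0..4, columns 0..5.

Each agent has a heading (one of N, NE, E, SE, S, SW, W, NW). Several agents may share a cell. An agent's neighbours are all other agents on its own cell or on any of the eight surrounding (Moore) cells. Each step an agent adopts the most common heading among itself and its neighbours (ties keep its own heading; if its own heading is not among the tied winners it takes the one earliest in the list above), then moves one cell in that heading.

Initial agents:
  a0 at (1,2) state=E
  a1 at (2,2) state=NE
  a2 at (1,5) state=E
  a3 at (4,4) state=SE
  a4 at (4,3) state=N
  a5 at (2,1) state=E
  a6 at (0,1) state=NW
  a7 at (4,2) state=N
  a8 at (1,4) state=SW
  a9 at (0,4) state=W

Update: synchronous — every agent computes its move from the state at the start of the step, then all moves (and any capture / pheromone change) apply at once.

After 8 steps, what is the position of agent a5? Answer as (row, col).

t=1: a0@(1,3):E a1@(2,3):E a2@(1,0):E a3@(0,5):SE a4@(3,3):N a5@(2,2):E a6@(4,0):NW a7@(3,2):N a8@(2,3):SW a9@(0,3):W
t=2: a0@(1,4):E a1@(2,4):E a2@(1,1):E a3@(1,0):SE a4@(2,3):N a5@(2,3):E a6@(3,5):NW a7@(2,2):N a8@(2,4):E a9@(0,2):W
t=3: a0@(1,5):E a1@(2,5):E a2@(1,2):E a3@(2,1):SE a4@(2,4):E a5@(2,4):E a6@(3,0):E a7@(1,2):N a8@(2,5):E a9@(0,1):W
t=4: a0@(1,0):E a1@(2,0):E a2@(1,3):E a3@(2,2):E a4@(2,5):E a5@(2,5):E a6@(3,1):E a7@(0,2):N a8@(2,0):E a9@(0,0):W
t=5: a0@(1,1):E a1@(2,1):E a2@(1,4):E a3@(2,3):E a4@(2,0):E a5@(2,0):E a6@(3,2):E a7@(4,2):N a8@(2,1):E a9@(0,5):W
t=6: a0@(1,2):E a1@(2,2):E a2@(1,5):E a3@(2,4):E a4@(2,1):E a5@(2,1):E a6@(3,3):E a7@(3,2):N a8@(2,2):E a9@(0,4):W
t=7: a0@(1,3):E a1@(2,3):E a2@(1,0):E a3@(2,5):E a4@(2,2):E a5@(2,2):E a6@(3,4):E a7@(3,3):E a8@(2,3):E a9@(0,3):W
t=8: a0@(1,4):E a1@(2,4):E a2@(1,1):E a3@(2,0):E a4@(2,3):E a5@(2,3):E a6@(3,5):E a7@(3,4):E a8@(2,4):E a9@(0,2):W

(2, 3)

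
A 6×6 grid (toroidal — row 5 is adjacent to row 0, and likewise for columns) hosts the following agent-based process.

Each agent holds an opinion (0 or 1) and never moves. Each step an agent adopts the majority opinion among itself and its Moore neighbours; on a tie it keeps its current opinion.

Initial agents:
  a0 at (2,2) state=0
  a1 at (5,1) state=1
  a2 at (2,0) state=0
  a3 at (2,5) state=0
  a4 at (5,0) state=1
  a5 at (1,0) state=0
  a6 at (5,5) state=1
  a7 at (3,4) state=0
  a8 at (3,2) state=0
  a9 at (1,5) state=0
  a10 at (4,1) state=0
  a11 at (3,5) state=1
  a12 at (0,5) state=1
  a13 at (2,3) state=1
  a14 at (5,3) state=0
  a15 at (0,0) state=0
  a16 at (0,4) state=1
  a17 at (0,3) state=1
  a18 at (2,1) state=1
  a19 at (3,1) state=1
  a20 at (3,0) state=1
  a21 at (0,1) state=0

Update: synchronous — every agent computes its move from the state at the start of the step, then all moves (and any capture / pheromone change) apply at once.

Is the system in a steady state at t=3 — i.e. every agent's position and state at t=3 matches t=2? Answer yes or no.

t=1: a0@(2,2):1 a1@(5,1):0 a2@(2,0):0 a3@(2,5):0 a4@(5,0):1 a5@(1,0):0 a6@(5,5):1 a7@(3,4):0 a8@(3,2):0 a9@(1,5):0 a10@(4,1):1 a11@(3,5):0 a12@(0,5):1 a13@(2,3):0 a14@(5,3):1 a15@(0,0):0 a16@(0,4):1 a17@(0,3):1 a18@(2,1):0 a19@(3,1):0 a20@(3,0):1 a21@(0,1):0
t=2: a0@(2,2):0 a1@(5,1):0 a2@(2,0):0 a3@(2,5):0 a4@(5,0):1 a5@(1,0):0 a6@(5,5):1 a7@(3,4):0 a8@(3,2):0 a9@(1,5):0 a10@(4,1):1 a11@(3,5):0 a12@(0,5):1 a13@(2,3):0 a14@(5,3):1 a15@(0,0):0 a16@(0,4):1 a17@(0,3):1 a18@(2,1):0 a19@(3,1):0 a20@(3,0):0 a21@(0,1):0
t=3: a0@(2,2):0 a1@(5,1):0 a2@(2,0):0 a3@(2,5):0 a4@(5,0):1 a5@(1,0):0 a6@(5,5):1 a7@(3,4):0 a8@(3,2):0 a9@(1,5):0 a10@(4,1):0 a11@(3,5):0 a12@(0,5):1 a13@(2,3):0 a14@(5,3):1 a15@(0,0):0 a16@(0,4):1 a17@(0,3):1 a18@(2,1):0 a19@(3,1):0 a20@(3,0):0 a21@(0,1):0

no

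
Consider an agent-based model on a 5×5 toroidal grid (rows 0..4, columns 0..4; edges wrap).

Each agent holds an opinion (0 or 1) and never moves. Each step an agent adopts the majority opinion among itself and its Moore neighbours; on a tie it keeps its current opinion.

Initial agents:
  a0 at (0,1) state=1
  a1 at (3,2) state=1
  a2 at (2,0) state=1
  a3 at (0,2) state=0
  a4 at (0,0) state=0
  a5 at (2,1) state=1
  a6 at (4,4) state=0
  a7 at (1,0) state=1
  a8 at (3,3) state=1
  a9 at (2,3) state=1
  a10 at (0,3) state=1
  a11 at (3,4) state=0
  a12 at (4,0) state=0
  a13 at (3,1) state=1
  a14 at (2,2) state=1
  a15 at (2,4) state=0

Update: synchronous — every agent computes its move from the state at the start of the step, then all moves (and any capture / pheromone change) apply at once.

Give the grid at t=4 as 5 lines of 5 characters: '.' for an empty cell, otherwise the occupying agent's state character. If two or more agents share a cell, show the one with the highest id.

0000.
1....
11111
.1111
0...0

t=1: a0@(0,1):0 a1@(3,2):1 a2@(2,0):1 a3@(0,2):1 a4@(0,0):0 a5@(2,1):1 a6@(4,4):0 a7@(1,0):1 a8@(3,3):1 a9@(2,3):1 a10@(0,3):0 a11@(3,4):0 a12@(4,0):0 a13@(3,1):1 a14@(2,2):1 a15@(2,4):1
t=2: a0@(0,1):0 a1@(3,2):1 a2@(2,0):1 a3@(0,2):0 a4@(0,0):0 a5@(2,1):1 a6@(4,4):0 a7@(1,0):1 a8@(3,3):1 a9@(2,3):1 a10@(0,3):0 a11@(3,4):1 a12@(4,0):0 a13@(3,1):1 a14@(2,2):1 a15@(2,4):1
t=3: (unchanged — steady state)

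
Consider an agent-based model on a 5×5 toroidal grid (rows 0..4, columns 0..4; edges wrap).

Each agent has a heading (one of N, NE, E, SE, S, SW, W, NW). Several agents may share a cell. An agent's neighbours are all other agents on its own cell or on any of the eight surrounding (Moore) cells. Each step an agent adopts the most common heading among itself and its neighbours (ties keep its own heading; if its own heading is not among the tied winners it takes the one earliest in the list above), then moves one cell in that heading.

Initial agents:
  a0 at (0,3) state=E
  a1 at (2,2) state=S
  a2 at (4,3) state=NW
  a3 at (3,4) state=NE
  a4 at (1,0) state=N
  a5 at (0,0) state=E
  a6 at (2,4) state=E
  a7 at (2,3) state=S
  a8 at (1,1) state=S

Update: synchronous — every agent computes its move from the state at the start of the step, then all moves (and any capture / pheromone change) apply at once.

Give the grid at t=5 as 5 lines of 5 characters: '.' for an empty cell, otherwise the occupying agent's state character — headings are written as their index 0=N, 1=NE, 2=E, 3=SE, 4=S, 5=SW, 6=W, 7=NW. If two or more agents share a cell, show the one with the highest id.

t=1: a0@(0,4):E a1@(3,2):S a2@(3,2):NW a3@(2,0):NE a4@(1,1):E a5@(0,1):E a6@(2,0):E a7@(3,3):S a8@(2,1):S
t=2: a0@(0,0):E a1@(4,2):S a2@(4,2):S a3@(2,1):E a4@(1,2):E a5@(0,2):E a6@(2,1):E a7@(4,3):S a8@(3,1):S
t=3: a0@(0,1):E a1@(0,2):S a2@(0,2):S a3@(2,2):E a4@(1,3):E a5@(1,2):S a6@(2,2):E a7@(0,3):S a8@(4,1):S
t=4: a0@(1,1):S a1@(1,2):S a2@(1,2):S a3@(2,3):E a4@(2,3):S a5@(2,2):S a6@(2,3):E a7@(1,3):S a8@(0,1):S
t=5: a0@(2,1):S a1@(2,2):S a2@(2,2):S a3@(3,3):S a4@(3,3):S a5@(3,2):S a6@(3,3):S a7@(2,3):S a8@(1,1):S

.....
.4...
.444.
..44.
.....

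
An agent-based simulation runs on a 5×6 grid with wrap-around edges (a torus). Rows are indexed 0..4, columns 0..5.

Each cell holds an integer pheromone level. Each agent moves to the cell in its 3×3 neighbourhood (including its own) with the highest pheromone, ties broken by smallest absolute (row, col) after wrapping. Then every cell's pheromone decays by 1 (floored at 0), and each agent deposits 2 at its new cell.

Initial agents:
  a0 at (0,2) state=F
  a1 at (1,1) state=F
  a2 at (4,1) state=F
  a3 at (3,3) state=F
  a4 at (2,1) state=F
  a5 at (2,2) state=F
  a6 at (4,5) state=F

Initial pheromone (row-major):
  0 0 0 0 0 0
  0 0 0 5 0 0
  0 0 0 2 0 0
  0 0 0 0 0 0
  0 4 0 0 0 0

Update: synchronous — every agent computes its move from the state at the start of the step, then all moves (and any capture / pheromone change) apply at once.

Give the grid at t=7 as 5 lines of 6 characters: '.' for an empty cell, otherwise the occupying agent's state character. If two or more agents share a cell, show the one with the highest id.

t=1: a0@(1,3) a1@(0,0) a2@(4,1) a3@(2,3) a4@(1,0) a5@(1,3) a6@(0,0) | pheromone: 4 0 0 0 0 0 / 2 0 0 8 0 0 / 0 0 0 3 0 0 / 0 0 0 0 0 0 / 0 5 0 0 0 0
t=2: a0@(1,3) a1@(4,1) a2@(4,1) a3@(1,3) a4@(0,0) a5@(1,3) a6@(4,1) | pheromone: 5 0 0 0 0 0 / 1 0 0 13 0 0 / 0 0 0 2 0 0 / 0 0 0 0 0 0 / 0 10 0 0 0 0
t=3: a0@(1,3) a1@(4,1) a2@(4,1) a3@(1,3) a4@(4,1) a5@(1,3) a6@(4,1) | pheromone: 4 0 0 0 0 0 / 0 0 0 18 0 0 / 0 0 0 1 0 0 / 0 0 0 0 0 0 / 0 17 0 0 0 0
t=4: a0@(1,3) a1@(4,1) a2@(4,1) a3@(1,3) a4@(4,1) a5@(1,3) a6@(4,1) | pheromone: 3 0 0 0 0 0 / 0 0 0 23 0 0 / 0 0 0 0 0 0 / 0 0 0 0 0 0 / 0 24 0 0 0 0
t=5: a0@(1,3) a1@(4,1) a2@(4,1) a3@(1,3) a4@(4,1) a5@(1,3) a6@(4,1) | pheromone: 2 0 0 0 0 0 / 0 0 0 28 0 0 / 0 0 0 0 0 0 / 0 0 0 0 0 0 / 0 31 0 0 0 0
t=6: a0@(1,3) a1@(4,1) a2@(4,1) a3@(1,3) a4@(4,1) a5@(1,3) a6@(4,1) | pheromone: 1 0 0 0 0 0 / 0 0 0 33 0 0 / 0 0 0 0 0 0 / 0 0 0 0 0 0 / 0 38 0 0 0 0
t=7: a0@(1,3) a1@(4,1) a2@(4,1) a3@(1,3) a4@(4,1) a5@(1,3) a6@(4,1) | pheromone: 0 0 0 0 0 0 / 0 0 0 38 0 0 / 0 0 0 0 0 0 / 0 0 0 0 0 0 / 0 45 0 0 0 0

......
...F..
......
......
.F....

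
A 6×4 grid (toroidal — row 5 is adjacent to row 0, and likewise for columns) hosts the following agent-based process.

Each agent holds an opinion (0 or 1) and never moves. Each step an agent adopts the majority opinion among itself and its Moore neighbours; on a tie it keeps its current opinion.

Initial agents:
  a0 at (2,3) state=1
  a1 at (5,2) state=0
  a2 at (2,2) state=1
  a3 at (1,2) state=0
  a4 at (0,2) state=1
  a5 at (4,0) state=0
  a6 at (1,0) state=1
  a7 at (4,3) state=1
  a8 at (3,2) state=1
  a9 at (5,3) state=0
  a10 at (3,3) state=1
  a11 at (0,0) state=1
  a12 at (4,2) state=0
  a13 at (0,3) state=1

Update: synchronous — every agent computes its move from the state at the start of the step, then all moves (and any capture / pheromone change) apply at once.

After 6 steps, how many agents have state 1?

8

t=1: a0@(2,3):1 a1@(5,2):0 a2@(2,2):1 a3@(1,2):1 a4@(0,2):0 a5@(4,0):0 a6@(1,0):1 a7@(4,3):0 a8@(3,2):1 a9@(5,3):0 a10@(3,3):1 a11@(0,0):1 a12@(4,2):0 a13@(0,3):1
t=2: (unchanged — steady state)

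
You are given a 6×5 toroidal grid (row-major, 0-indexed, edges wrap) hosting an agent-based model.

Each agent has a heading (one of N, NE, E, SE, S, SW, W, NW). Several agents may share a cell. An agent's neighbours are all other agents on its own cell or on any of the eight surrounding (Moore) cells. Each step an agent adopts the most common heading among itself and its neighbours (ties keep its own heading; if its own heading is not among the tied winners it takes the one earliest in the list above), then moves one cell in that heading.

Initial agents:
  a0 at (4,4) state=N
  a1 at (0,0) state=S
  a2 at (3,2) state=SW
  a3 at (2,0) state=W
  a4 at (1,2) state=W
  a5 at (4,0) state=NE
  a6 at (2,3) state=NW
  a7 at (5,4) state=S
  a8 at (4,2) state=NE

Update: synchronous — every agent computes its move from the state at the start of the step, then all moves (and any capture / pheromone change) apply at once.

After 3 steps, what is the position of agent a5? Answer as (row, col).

(1, 3)

t=1: a0@(3,4):N a1@(1,0):S a2@(4,1):SW a3@(2,4):W a4@(1,1):W a5@(3,1):NE a6@(1,2):NW a7@(0,4):S a8@(3,3):NE
t=2: a0@(2,4):N a1@(2,0):S a2@(5,0):SW a3@(2,3):W a4@(1,0):W a5@(2,2):NE a6@(0,1):NW a7@(1,4):S a8@(2,4):NE
t=3: a0@(3,4):S a1@(3,0):S a2@(0,4):SW a3@(1,4):NE a4@(2,0):S a5@(1,3):NE a6@(5,0):NW a7@(2,4):S a8@(3,4):S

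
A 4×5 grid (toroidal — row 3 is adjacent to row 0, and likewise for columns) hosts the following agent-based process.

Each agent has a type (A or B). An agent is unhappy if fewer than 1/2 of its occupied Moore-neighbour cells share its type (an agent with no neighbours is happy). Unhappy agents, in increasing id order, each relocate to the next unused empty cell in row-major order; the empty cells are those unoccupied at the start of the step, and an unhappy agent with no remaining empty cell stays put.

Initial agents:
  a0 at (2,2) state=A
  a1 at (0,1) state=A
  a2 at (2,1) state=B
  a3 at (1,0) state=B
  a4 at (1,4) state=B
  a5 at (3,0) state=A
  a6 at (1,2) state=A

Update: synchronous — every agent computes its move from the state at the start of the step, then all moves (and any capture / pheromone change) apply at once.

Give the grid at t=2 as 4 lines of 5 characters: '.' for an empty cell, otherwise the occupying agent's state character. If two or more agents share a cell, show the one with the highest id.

BA...
B.A.B
..A..
A....

t=1: a0@(2,2):A a1@(0,1):A a2@(0,0):B a3@(1,0):B a4@(1,4):B a5@(3,0):A a6@(1,2):A
t=2: (unchanged — steady state)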